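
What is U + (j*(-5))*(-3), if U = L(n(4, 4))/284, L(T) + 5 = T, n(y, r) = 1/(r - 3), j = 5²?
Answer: 26624/71 ≈ 374.99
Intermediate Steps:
j = 25
n(y, r) = 1/(-3 + r)
L(T) = -5 + T
U = -1/71 (U = (-5 + 1/(-3 + 4))/284 = (-5 + 1/1)*(1/284) = (-5 + 1)*(1/284) = -4*1/284 = -1/71 ≈ -0.014085)
U + (j*(-5))*(-3) = -1/71 + (25*(-5))*(-3) = -1/71 - 125*(-3) = -1/71 + 375 = 26624/71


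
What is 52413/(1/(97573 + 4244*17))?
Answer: 8895586773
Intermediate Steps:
52413/(1/(97573 + 4244*17)) = 52413/(1/(97573 + 72148)) = 52413/(1/169721) = 52413*169721 = 8895586773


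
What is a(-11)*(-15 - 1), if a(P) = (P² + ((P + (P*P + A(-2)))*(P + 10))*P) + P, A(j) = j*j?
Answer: -21824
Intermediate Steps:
A(j) = j²
a(P) = P + P² + P*(10 + P)*(4 + P + P²) (a(P) = (P² + ((P + (P*P + (-2)²))*(P + 10))*P) + P = (P² + ((P + (P² + 4))*(10 + P))*P) + P = (P² + ((P + (4 + P²))*(10 + P))*P) + P = (P² + ((4 + P + P²)*(10 + P))*P) + P = (P² + ((10 + P)*(4 + P + P²))*P) + P = (P² + P*(10 + P)*(4 + P + P²)) + P = P + P² + P*(10 + P)*(4 + P + P²))
a(-11)*(-15 - 1) = (-11*(41 + (-11)³ + 11*(-11)² + 15*(-11)))*(-15 - 1) = -11*(41 - 1331 + 11*121 - 165)*(-16) = -11*(41 - 1331 + 1331 - 165)*(-16) = -11*(-124)*(-16) = 1364*(-16) = -21824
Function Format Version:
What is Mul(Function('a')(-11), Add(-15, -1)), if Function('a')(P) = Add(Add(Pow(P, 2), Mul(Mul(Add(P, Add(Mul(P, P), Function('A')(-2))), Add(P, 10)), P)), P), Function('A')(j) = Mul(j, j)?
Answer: -21824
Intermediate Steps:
Function('A')(j) = Pow(j, 2)
Function('a')(P) = Add(P, Pow(P, 2), Mul(P, Add(10, P), Add(4, P, Pow(P, 2)))) (Function('a')(P) = Add(Add(Pow(P, 2), Mul(Mul(Add(P, Add(Mul(P, P), Pow(-2, 2))), Add(P, 10)), P)), P) = Add(Add(Pow(P, 2), Mul(Mul(Add(P, Add(Pow(P, 2), 4)), Add(10, P)), P)), P) = Add(Add(Pow(P, 2), Mul(Mul(Add(P, Add(4, Pow(P, 2))), Add(10, P)), P)), P) = Add(Add(Pow(P, 2), Mul(Mul(Add(4, P, Pow(P, 2)), Add(10, P)), P)), P) = Add(Add(Pow(P, 2), Mul(Mul(Add(10, P), Add(4, P, Pow(P, 2))), P)), P) = Add(Add(Pow(P, 2), Mul(P, Add(10, P), Add(4, P, Pow(P, 2)))), P) = Add(P, Pow(P, 2), Mul(P, Add(10, P), Add(4, P, Pow(P, 2)))))
Mul(Function('a')(-11), Add(-15, -1)) = Mul(Mul(-11, Add(41, Pow(-11, 3), Mul(11, Pow(-11, 2)), Mul(15, -11))), Add(-15, -1)) = Mul(Mul(-11, Add(41, -1331, Mul(11, 121), -165)), -16) = Mul(Mul(-11, Add(41, -1331, 1331, -165)), -16) = Mul(Mul(-11, -124), -16) = Mul(1364, -16) = -21824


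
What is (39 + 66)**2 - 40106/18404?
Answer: 101431997/9202 ≈ 11023.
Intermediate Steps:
(39 + 66)**2 - 40106/18404 = 105**2 - 40106*1/18404 = 11025 - 20053/9202 = 101431997/9202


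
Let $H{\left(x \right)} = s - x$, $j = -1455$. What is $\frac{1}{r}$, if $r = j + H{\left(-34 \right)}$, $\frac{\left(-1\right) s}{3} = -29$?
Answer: $- \frac{1}{1334} \approx -0.00074963$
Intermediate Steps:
$s = 87$ ($s = \left(-3\right) \left(-29\right) = 87$)
$H{\left(x \right)} = 87 - x$
$r = -1334$ ($r = -1455 + \left(87 - -34\right) = -1455 + \left(87 + 34\right) = -1455 + 121 = -1334$)
$\frac{1}{r} = \frac{1}{-1334} = - \frac{1}{1334}$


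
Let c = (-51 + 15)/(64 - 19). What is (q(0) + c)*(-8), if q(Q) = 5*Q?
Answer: 32/5 ≈ 6.4000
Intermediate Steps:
c = -⅘ (c = -36/45 = -36*1/45 = -⅘ ≈ -0.80000)
(q(0) + c)*(-8) = (5*0 - ⅘)*(-8) = (0 - ⅘)*(-8) = -⅘*(-8) = 32/5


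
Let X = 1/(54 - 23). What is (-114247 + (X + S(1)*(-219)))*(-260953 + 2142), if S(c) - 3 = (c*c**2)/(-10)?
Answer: 9217150278651/310 ≈ 2.9733e+10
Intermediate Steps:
X = 1/31 ≈ 0.032258
S(c) = 3 - c**3/10 (S(c) = 3 + (c*c**2)/(-10) = 3 + c**3*(-1/10) = 3 - c**3/10)
(-114247 + (X + S(1)*(-219)))*(-260953 + 2142) = (-114247 + (1/31 + (3 - 1/10*1**3)*(-219)))*(-260953 + 2142) = (-114247 + (1/31 + (3 - 1/10*1)*(-219)))*(-258811) = (-114247 + (1/31 + (3 - 1/10)*(-219)))*(-258811) = (-114247 + (1/31 + (29/10)*(-219)))*(-258811) = (-114247 + (1/31 - 6351/10))*(-258811) = (-114247 - 196871/310)*(-258811) = -35613441/310*(-258811) = 9217150278651/310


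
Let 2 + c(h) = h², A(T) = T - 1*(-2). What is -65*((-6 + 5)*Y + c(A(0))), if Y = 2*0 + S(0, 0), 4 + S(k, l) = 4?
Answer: -130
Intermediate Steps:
A(T) = 2 + T (A(T) = T + 2 = 2 + T)
S(k, l) = 0 (S(k, l) = -4 + 4 = 0)
Y = 0 (Y = 2*0 + 0 = 0 + 0 = 0)
c(h) = -2 + h²
-65*((-6 + 5)*Y + c(A(0))) = -65*((-6 + 5)*0 + (-2 + (2 + 0)²)) = -65*(-1*0 + (-2 + 2²)) = -65*(0 + (-2 + 4)) = -65*(0 + 2) = -65*2 = -130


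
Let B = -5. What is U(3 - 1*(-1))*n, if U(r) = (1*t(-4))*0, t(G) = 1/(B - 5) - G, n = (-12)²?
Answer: 0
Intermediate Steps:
n = 144
t(G) = -⅒ - G (t(G) = 1/(-5 - 5) - G = 1/(-10) - G = -⅒ - G)
U(r) = 0 (U(r) = (1*(-⅒ - 1*(-4)))*0 = (1*(-⅒ + 4))*0 = (1*(39/10))*0 = (39/10)*0 = 0)
U(3 - 1*(-1))*n = 0*144 = 0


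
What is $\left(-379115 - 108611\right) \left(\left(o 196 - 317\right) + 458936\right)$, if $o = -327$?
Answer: $-192421075602$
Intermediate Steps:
$\left(-379115 - 108611\right) \left(\left(o 196 - 317\right) + 458936\right) = \left(-379115 - 108611\right) \left(\left(\left(-327\right) 196 - 317\right) + 458936\right) = - 487726 \left(\left(-64092 - 317\right) + 458936\right) = - 487726 \left(-64409 + 458936\right) = \left(-487726\right) 394527 = -192421075602$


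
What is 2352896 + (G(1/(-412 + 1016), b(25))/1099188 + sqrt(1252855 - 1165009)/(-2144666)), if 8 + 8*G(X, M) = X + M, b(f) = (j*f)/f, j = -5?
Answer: 4165627011364295/1770425472 - 121*sqrt(6)/2144666 ≈ 2.3529e+6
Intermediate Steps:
b(f) = -5 (b(f) = (-5*f)/f = -5)
G(X, M) = -1 + M/8 + X/8 (G(X, M) = -1 + (X + M)/8 = -1 + (M + X)/8 = -1 + (M/8 + X/8) = -1 + M/8 + X/8)
2352896 + (G(1/(-412 + 1016), b(25))/1099188 + sqrt(1252855 - 1165009)/(-2144666)) = 2352896 + ((-1 + (1/8)*(-5) + 1/(8*(-412 + 1016)))/1099188 + sqrt(1252855 - 1165009)/(-2144666)) = 2352896 + ((-1 - 5/8 + (1/8)/604)*(1/1099188) + sqrt(87846)*(-1/2144666)) = 2352896 + ((-1 - 5/8 + (1/8)*(1/604))*(1/1099188) + (121*sqrt(6))*(-1/2144666)) = 2352896 + ((-1 - 5/8 + 1/4832)*(1/1099188) - 121*sqrt(6)/2144666) = 2352896 + (-7851/4832*1/1099188 - 121*sqrt(6)/2144666) = 2352896 + (-2617/1770425472 - 121*sqrt(6)/2144666) = 4165627011364295/1770425472 - 121*sqrt(6)/2144666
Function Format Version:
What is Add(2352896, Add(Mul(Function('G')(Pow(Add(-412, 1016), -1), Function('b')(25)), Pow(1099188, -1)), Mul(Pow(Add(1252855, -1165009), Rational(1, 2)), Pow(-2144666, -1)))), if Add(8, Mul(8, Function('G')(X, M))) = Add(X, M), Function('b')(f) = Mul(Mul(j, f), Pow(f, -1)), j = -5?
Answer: Add(Rational(4165627011364295, 1770425472), Mul(Rational(-121, 2144666), Pow(6, Rational(1, 2)))) ≈ 2.3529e+6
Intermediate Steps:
Function('b')(f) = -5 (Function('b')(f) = Mul(Mul(-5, f), Pow(f, -1)) = -5)
Function('G')(X, M) = Add(-1, Mul(Rational(1, 8), M), Mul(Rational(1, 8), X)) (Function('G')(X, M) = Add(-1, Mul(Rational(1, 8), Add(X, M))) = Add(-1, Mul(Rational(1, 8), Add(M, X))) = Add(-1, Add(Mul(Rational(1, 8), M), Mul(Rational(1, 8), X))) = Add(-1, Mul(Rational(1, 8), M), Mul(Rational(1, 8), X)))
Add(2352896, Add(Mul(Function('G')(Pow(Add(-412, 1016), -1), Function('b')(25)), Pow(1099188, -1)), Mul(Pow(Add(1252855, -1165009), Rational(1, 2)), Pow(-2144666, -1)))) = Add(2352896, Add(Mul(Add(-1, Mul(Rational(1, 8), -5), Mul(Rational(1, 8), Pow(Add(-412, 1016), -1))), Pow(1099188, -1)), Mul(Pow(Add(1252855, -1165009), Rational(1, 2)), Pow(-2144666, -1)))) = Add(2352896, Add(Mul(Add(-1, Rational(-5, 8), Mul(Rational(1, 8), Pow(604, -1))), Rational(1, 1099188)), Mul(Pow(87846, Rational(1, 2)), Rational(-1, 2144666)))) = Add(2352896, Add(Mul(Add(-1, Rational(-5, 8), Mul(Rational(1, 8), Rational(1, 604))), Rational(1, 1099188)), Mul(Mul(121, Pow(6, Rational(1, 2))), Rational(-1, 2144666)))) = Add(2352896, Add(Mul(Add(-1, Rational(-5, 8), Rational(1, 4832)), Rational(1, 1099188)), Mul(Rational(-121, 2144666), Pow(6, Rational(1, 2))))) = Add(2352896, Add(Mul(Rational(-7851, 4832), Rational(1, 1099188)), Mul(Rational(-121, 2144666), Pow(6, Rational(1, 2))))) = Add(2352896, Add(Rational(-2617, 1770425472), Mul(Rational(-121, 2144666), Pow(6, Rational(1, 2))))) = Add(Rational(4165627011364295, 1770425472), Mul(Rational(-121, 2144666), Pow(6, Rational(1, 2))))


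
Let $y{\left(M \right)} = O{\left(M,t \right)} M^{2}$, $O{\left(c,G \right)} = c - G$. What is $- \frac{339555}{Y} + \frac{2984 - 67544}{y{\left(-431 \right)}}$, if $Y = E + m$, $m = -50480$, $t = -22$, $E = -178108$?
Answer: $\frac{8604290956825}{5789086268804} \approx 1.4863$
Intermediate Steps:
$Y = -228588$ ($Y = -178108 - 50480 = -228588$)
$y{\left(M \right)} = M^{2} \left(22 + M\right)$ ($y{\left(M \right)} = \left(M - -22\right) M^{2} = \left(M + 22\right) M^{2} = \left(22 + M\right) M^{2} = M^{2} \left(22 + M\right)$)
$- \frac{339555}{Y} + \frac{2984 - 67544}{y{\left(-431 \right)}} = - \frac{339555}{-228588} + \frac{2984 - 67544}{\left(-431\right)^{2} \left(22 - 431\right)} = \left(-339555\right) \left(- \frac{1}{228588}\right) - \frac{64560}{185761 \left(-409\right)} = \frac{113185}{76196} - \frac{64560}{-75976249} = \frac{113185}{76196} - - \frac{64560}{75976249} = \frac{113185}{76196} + \frac{64560}{75976249} = \frac{8604290956825}{5789086268804}$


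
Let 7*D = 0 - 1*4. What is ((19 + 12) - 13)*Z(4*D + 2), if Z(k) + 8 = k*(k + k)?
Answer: -6912/49 ≈ -141.06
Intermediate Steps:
D = -4/7 (D = (0 - 1*4)/7 = (0 - 4)/7 = (1/7)*(-4) = -4/7 ≈ -0.57143)
Z(k) = -8 + 2*k**2 (Z(k) = -8 + k*(k + k) = -8 + k*(2*k) = -8 + 2*k**2)
((19 + 12) - 13)*Z(4*D + 2) = ((19 + 12) - 13)*(-8 + 2*(4*(-4/7) + 2)**2) = (31 - 13)*(-8 + 2*(-16/7 + 2)**2) = 18*(-8 + 2*(-2/7)**2) = 18*(-8 + 2*(4/49)) = 18*(-8 + 8/49) = 18*(-384/49) = -6912/49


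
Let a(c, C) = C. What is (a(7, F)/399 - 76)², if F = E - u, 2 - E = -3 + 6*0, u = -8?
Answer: 918756721/159201 ≈ 5771.0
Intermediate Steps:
E = 5 (E = 2 - (-3 + 6*0) = 2 - (-3 + 0) = 2 - 1*(-3) = 2 + 3 = 5)
F = 13 (F = 5 - 1*(-8) = 5 + 8 = 13)
(a(7, F)/399 - 76)² = (13/399 - 76)² = (-30311/399)² = 918756721/159201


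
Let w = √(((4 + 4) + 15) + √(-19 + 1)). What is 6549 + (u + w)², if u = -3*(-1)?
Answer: 6549 + (3 + √(23 + 3*I*√2))² ≈ 6609.9 + 6.8855*I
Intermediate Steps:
u = 3
w = √(23 + 3*I*√2) (w = √((8 + 15) + √(-18)) = √(23 + 3*I*√2) ≈ 4.816 + 0.44047*I)
6549 + (u + w)² = 6549 + (3 + √(23 + 3*I*√2))²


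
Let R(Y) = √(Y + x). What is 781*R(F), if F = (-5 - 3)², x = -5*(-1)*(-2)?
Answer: 2343*√6 ≈ 5739.2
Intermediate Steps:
x = -10 (x = 5*(-2) = -10)
F = 64 (F = (-8)² = 64)
R(Y) = √(-10 + Y) (R(Y) = √(Y - 10) = √(-10 + Y))
781*R(F) = 781*√(-10 + 64) = 781*√54 = 781*(3*√6) = 2343*√6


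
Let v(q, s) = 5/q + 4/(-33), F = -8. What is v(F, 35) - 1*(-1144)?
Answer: 301819/264 ≈ 1143.3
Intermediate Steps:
v(q, s) = -4/33 + 5/q (v(q, s) = 5/q + 4*(-1/33) = 5/q - 4/33 = -4/33 + 5/q)
v(F, 35) - 1*(-1144) = (-4/33 + 5/(-8)) - 1*(-1144) = (-4/33 + 5*(-⅛)) + 1144 = (-4/33 - 5/8) + 1144 = -197/264 + 1144 = 301819/264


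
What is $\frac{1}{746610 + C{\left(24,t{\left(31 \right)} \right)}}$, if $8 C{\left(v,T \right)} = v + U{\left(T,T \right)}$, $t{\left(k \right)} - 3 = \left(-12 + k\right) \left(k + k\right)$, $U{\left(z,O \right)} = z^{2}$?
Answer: $\frac{8}{7367665} \approx 1.0858 \cdot 10^{-6}$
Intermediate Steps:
$t{\left(k \right)} = 3 + 2 k \left(-12 + k\right)$ ($t{\left(k \right)} = 3 + \left(-12 + k\right) \left(k + k\right) = 3 + \left(-12 + k\right) 2 k = 3 + 2 k \left(-12 + k\right)$)
$C{\left(v,T \right)} = \frac{v}{8} + \frac{T^{2}}{8}$ ($C{\left(v,T \right)} = \frac{v + T^{2}}{8} = \frac{v}{8} + \frac{T^{2}}{8}$)
$\frac{1}{746610 + C{\left(24,t{\left(31 \right)} \right)}} = \frac{1}{746610 + \left(\frac{1}{8} \cdot 24 + \frac{\left(3 - 744 + 2 \cdot 31^{2}\right)^{2}}{8}\right)} = \frac{1}{746610 + \left(3 + \frac{\left(3 - 744 + 2 \cdot 961\right)^{2}}{8}\right)} = \frac{1}{746610 + \left(3 + \frac{\left(3 - 744 + 1922\right)^{2}}{8}\right)} = \frac{1}{746610 + \left(3 + \frac{1181^{2}}{8}\right)} = \frac{1}{746610 + \left(3 + \frac{1}{8} \cdot 1394761\right)} = \frac{1}{746610 + \left(3 + \frac{1394761}{8}\right)} = \frac{1}{746610 + \frac{1394785}{8}} = \frac{1}{\frac{7367665}{8}} = \frac{8}{7367665}$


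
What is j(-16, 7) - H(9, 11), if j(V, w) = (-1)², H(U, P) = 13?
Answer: -12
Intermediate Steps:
j(V, w) = 1
j(-16, 7) - H(9, 11) = 1 - 1*13 = 1 - 13 = -12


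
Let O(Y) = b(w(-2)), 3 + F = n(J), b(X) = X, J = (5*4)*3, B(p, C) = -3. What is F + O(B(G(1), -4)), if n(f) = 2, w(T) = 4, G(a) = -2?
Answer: 3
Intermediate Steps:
J = 60 (J = 20*3 = 60)
F = -1 (F = -3 + 2 = -1)
O(Y) = 4
F + O(B(G(1), -4)) = -1 + 4 = 3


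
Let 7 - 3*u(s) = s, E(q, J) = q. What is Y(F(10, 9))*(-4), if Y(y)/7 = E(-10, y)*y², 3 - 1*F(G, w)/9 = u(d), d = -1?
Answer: 2520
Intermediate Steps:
u(s) = 7/3 - s/3
F(G, w) = 3 (F(G, w) = 27 - 9*(7/3 - ⅓*(-1)) = 27 - 9*(7/3 + ⅓) = 27 - 9*8/3 = 27 - 24 = 3)
Y(y) = -70*y² (Y(y) = 7*(-10*y²) = -70*y²)
Y(F(10, 9))*(-4) = -70*3²*(-4) = -70*9*(-4) = -630*(-4) = 2520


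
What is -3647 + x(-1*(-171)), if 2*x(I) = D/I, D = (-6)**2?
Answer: -69291/19 ≈ -3646.9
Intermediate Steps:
D = 36
x(I) = 18/I (x(I) = (36/I)/2 = 18/I)
-3647 + x(-1*(-171)) = -3647 + 18/((-1*(-171))) = -3647 + 18/171 = -3647 + 18*(1/171) = -3647 + 2/19 = -69291/19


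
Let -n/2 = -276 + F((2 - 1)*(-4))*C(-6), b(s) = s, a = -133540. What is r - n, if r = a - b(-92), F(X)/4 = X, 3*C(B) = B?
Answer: -133936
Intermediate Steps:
C(B) = B/3
F(X) = 4*X
n = 488 (n = -2*(-276 + (4*((2 - 1)*(-4)))*((1/3)*(-6))) = -2*(-276 + (4*(1*(-4)))*(-2)) = -2*(-276 + (4*(-4))*(-2)) = -2*(-276 - 16*(-2)) = -2*(-276 + 32) = -2*(-244) = 488)
r = -133448 (r = -133540 - 1*(-92) = -133540 + 92 = -133448)
r - n = -133448 - 1*488 = -133448 - 488 = -133936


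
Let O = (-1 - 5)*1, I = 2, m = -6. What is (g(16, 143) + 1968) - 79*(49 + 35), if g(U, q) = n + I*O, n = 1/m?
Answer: -28081/6 ≈ -4680.2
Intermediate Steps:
n = -1/6 (n = 1/(-6) = -1/6 ≈ -0.16667)
O = -6 (O = -6*1 = -6)
g(U, q) = -73/6 (g(U, q) = -1/6 + 2*(-6) = -1/6 - 12 = -73/6)
(g(16, 143) + 1968) - 79*(49 + 35) = (-73/6 + 1968) - 79*(49 + 35) = 11735/6 - 79*84 = 11735/6 - 6636 = -28081/6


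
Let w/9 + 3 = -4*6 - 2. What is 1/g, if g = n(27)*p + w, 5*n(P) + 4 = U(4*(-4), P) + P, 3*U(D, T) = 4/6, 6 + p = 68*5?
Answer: 45/58061 ≈ 0.00077505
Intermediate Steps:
p = 334 (p = -6 + 68*5 = -6 + 340 = 334)
U(D, T) = 2/9 (U(D, T) = (4/6)/3 = (4*(⅙))/3 = (⅓)*(⅔) = 2/9)
w = -261 (w = -27 + 9*(-4*6 - 2) = -27 + 9*(-24 - 2) = -27 + 9*(-26) = -27 - 234 = -261)
n(P) = -34/45 + P/5 (n(P) = -⅘ + (2/9 + P)/5 = -⅘ + (2/45 + P/5) = -34/45 + P/5)
g = 58061/45 (g = (-34/45 + (⅕)*27)*334 - 261 = (-34/45 + 27/5)*334 - 261 = (209/45)*334 - 261 = 69806/45 - 261 = 58061/45 ≈ 1290.2)
1/g = 1/(58061/45) = 45/58061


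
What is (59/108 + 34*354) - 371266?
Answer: -38796781/108 ≈ -3.5923e+5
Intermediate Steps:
(59/108 + 34*354) - 371266 = (59*(1/108) + 12036) - 371266 = (59/108 + 12036) - 371266 = 1299947/108 - 371266 = -38796781/108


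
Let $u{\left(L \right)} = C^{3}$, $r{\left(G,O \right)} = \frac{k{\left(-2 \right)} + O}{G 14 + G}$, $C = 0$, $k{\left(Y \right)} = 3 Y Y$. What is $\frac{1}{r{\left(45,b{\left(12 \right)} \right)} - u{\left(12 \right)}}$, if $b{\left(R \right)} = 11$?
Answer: $\frac{675}{23} \approx 29.348$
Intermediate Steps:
$k{\left(Y \right)} = 3 Y^{2}$
$r{\left(G,O \right)} = \frac{12 + O}{15 G}$ ($r{\left(G,O \right)} = \frac{3 \left(-2\right)^{2} + O}{G 14 + G} = \frac{3 \cdot 4 + O}{14 G + G} = \frac{12 + O}{15 G}$)
$u{\left(L \right)} = 0$ ($u{\left(L \right)} = 0^{3} = 0$)
$\frac{1}{r{\left(45,b{\left(12 \right)} \right)} - u{\left(12 \right)}} = \frac{1}{\frac{12 + 11}{15 \cdot 45} - 0} = \frac{1}{\frac{1}{15} \cdot \frac{1}{45} \cdot 23 + 0} = \frac{1}{\frac{23}{675} + 0} = \frac{1}{\frac{23}{675}} = \frac{675}{23}$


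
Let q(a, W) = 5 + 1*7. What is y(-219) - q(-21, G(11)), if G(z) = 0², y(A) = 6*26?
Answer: 144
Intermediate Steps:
y(A) = 156
G(z) = 0
q(a, W) = 12 (q(a, W) = 5 + 7 = 12)
y(-219) - q(-21, G(11)) = 156 - 1*12 = 156 - 12 = 144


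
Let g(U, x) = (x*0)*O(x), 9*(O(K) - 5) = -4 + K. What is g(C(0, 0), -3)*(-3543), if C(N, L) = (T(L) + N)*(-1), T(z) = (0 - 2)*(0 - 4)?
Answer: 0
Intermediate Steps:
T(z) = 8 (T(z) = -2*(-4) = 8)
C(N, L) = -8 - N (C(N, L) = (8 + N)*(-1) = -8 - N)
O(K) = 41/9 + K/9 (O(K) = 5 + (-4 + K)/9 = 5 + (-4/9 + K/9) = 41/9 + K/9)
g(U, x) = 0 (g(U, x) = (x*0)*(41/9 + x/9) = 0*(41/9 + x/9) = 0)
g(C(0, 0), -3)*(-3543) = 0*(-3543) = 0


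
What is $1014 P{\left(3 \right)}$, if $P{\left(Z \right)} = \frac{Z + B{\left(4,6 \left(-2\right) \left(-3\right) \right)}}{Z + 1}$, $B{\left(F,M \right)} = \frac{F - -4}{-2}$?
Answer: $- \frac{507}{2} \approx -253.5$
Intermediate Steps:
$B{\left(F,M \right)} = -2 - \frac{F}{2}$ ($B{\left(F,M \right)} = \left(F + 4\right) \left(- \frac{1}{2}\right) = \left(4 + F\right) \left(- \frac{1}{2}\right) = -2 - \frac{F}{2}$)
$P{\left(Z \right)} = \frac{-4 + Z}{1 + Z}$ ($P{\left(Z \right)} = \frac{Z - 4}{Z + 1} = \frac{Z - 4}{1 + Z} = \frac{-4 + Z}{1 + Z}$)
$1014 P{\left(3 \right)} = 1014 \frac{-4 + 3}{1 + 3} = 1014 \cdot \frac{1}{4} \left(-1\right) = 1014 \left(- \frac{1}{4}\right) = - \frac{507}{2}$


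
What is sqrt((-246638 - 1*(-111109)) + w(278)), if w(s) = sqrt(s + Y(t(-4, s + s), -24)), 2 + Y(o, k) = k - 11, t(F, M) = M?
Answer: sqrt(-135529 + sqrt(241)) ≈ 368.12*I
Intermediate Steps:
Y(o, k) = -13 + k (Y(o, k) = -2 + (k - 11) = -2 + (-11 + k) = -13 + k)
w(s) = sqrt(-37 + s) (w(s) = sqrt(s + (-13 - 24)) = sqrt(s - 37) = sqrt(-37 + s))
sqrt((-246638 - 1*(-111109)) + w(278)) = sqrt((-246638 - 1*(-111109)) + sqrt(-37 + 278)) = sqrt((-246638 + 111109) + sqrt(241)) = sqrt(-135529 + sqrt(241))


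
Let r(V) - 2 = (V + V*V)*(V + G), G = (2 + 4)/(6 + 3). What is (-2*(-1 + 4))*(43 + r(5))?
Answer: -1290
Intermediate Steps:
G = 2/3 (G = 6/9 = 6*(1/9) = 2/3 ≈ 0.66667)
r(V) = 2 + (2/3 + V)*(V + V**2) (r(V) = 2 + (V + V*V)*(V + 2/3) = 2 + (V + V**2)*(2/3 + V) = 2 + (2/3 + V)*(V + V**2))
(-2*(-1 + 4))*(43 + r(5)) = (-2*(-1 + 4))*(43 + (2 + 5**3 + (2/3)*5 + (5/3)*5**2)) = (-2*3)*(43 + (2 + 125 + 10/3 + (5/3)*25)) = -6*(43 + (2 + 125 + 10/3 + 125/3)) = -6*(43 + 172) = -6*215 = -1290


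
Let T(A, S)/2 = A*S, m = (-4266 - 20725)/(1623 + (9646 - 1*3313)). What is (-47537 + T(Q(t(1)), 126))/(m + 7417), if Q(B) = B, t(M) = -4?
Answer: -386224020/58984661 ≈ -6.5479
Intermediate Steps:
m = -24991/7956 (m = -24991/(1623 + (9646 - 3313)) = -24991/(1623 + 6333) = -24991/7956 ≈ -3.1412)
T(A, S) = 2*A*S (T(A, S) = 2*(A*S) = 2*A*S)
(-47537 + T(Q(t(1)), 126))/(m + 7417) = (-47537 + 2*(-4)*126)/(-24991/7956 + 7417) = (-47537 - 1008)/(58984661/7956) = -48545*7956/58984661 = -386224020/58984661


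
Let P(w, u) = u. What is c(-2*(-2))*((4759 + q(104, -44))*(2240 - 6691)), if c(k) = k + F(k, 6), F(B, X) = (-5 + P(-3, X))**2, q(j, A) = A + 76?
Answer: -106623705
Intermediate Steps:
q(j, A) = 76 + A
F(B, X) = (-5 + X)**2
c(k) = 1 + k (c(k) = k + (-5 + 6)**2 = k + 1**2 = k + 1 = 1 + k)
c(-2*(-2))*((4759 + q(104, -44))*(2240 - 6691)) = (1 - 2*(-2))*((4759 + (76 - 44))*(2240 - 6691)) = (1 + 4)*((4759 + 32)*(-4451)) = 5*(4791*(-4451)) = 5*(-21324741) = -106623705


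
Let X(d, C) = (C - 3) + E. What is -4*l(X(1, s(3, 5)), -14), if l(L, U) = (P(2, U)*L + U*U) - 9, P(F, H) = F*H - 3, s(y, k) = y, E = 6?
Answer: -4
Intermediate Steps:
P(F, H) = -3 + F*H
X(d, C) = 3 + C (X(d, C) = (C - 3) + 6 = (-3 + C) + 6 = 3 + C)
l(L, U) = -9 + U² + L*(-3 + 2*U) (l(L, U) = ((-3 + 2*U)*L + U*U) - 9 = (L*(-3 + 2*U) + U²) - 9 = (U² + L*(-3 + 2*U)) - 9 = -9 + U² + L*(-3 + 2*U))
-4*l(X(1, s(3, 5)), -14) = -4*(-9 + (-14)² + (3 + 3)*(-3 + 2*(-14))) = -4*(-9 + 196 + 6*(-3 - 28)) = -4*(-9 + 196 + 6*(-31)) = -4*(-9 + 196 - 186) = -4*1 = -4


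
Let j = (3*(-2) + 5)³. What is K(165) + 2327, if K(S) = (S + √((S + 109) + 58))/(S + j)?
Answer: 381793/164 + √83/82 ≈ 2328.1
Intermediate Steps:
j = -1 (j = (-6 + 5)³ = (-1)³ = -1)
K(S) = (S + √(167 + S))/(-1 + S) (K(S) = (S + √((S + 109) + 58))/(S - 1) = (S + √((109 + S) + 58))/(-1 + S) = (S + √(167 + S))/(-1 + S))
K(165) + 2327 = (165 + √(167 + 165))/(-1 + 165) + 2327 = (165 + √332)/164 + 2327 = (165 + 2*√83)/164 + 2327 = (165/164 + √83/82) + 2327 = 381793/164 + √83/82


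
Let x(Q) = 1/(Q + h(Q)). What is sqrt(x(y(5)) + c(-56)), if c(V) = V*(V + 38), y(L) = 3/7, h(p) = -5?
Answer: sqrt(64498)/8 ≈ 31.746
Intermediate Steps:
y(L) = 3/7 (y(L) = 3*(1/7) = 3/7)
x(Q) = 1/(-5 + Q) (x(Q) = 1/(Q - 5) = 1/(-5 + Q))
c(V) = V*(38 + V)
sqrt(x(y(5)) + c(-56)) = sqrt(1/(-5 + 3/7) - 56*(38 - 56)) = sqrt(1/(-32/7) - 56*(-18)) = sqrt(-7/32 + 1008) = sqrt(32249/32) = sqrt(64498)/8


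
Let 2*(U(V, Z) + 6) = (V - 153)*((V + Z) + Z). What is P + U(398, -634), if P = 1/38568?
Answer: -4110616007/38568 ≈ -1.0658e+5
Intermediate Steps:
P = 1/38568 ≈ 2.5928e-5
U(V, Z) = -6 + (-153 + V)*(V + 2*Z)/2 (U(V, Z) = -6 + ((V - 153)*((V + Z) + Z))/2 = -6 + ((-153 + V)*(V + 2*Z))/2 = -6 + (-153 + V)*(V + 2*Z)/2)
P + U(398, -634) = 1/38568 + (-6 + (½)*398² - 153*(-634) - 153/2*398 + 398*(-634)) = 1/38568 + (-6 + (½)*158404 + 97002 - 30447 - 252332) = 1/38568 + (-6 + 79202 + 97002 - 30447 - 252332) = 1/38568 - 106581 = -4110616007/38568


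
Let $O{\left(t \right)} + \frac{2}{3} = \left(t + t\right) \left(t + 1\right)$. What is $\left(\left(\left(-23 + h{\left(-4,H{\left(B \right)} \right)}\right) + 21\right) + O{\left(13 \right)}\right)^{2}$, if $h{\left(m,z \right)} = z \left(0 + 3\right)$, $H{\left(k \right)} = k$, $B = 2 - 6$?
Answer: $\frac{1098304}{9} \approx 1.2203 \cdot 10^{5}$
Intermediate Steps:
$B = -4$ ($B = 2 - 6 = -4$)
$h{\left(m,z \right)} = 3 z$ ($h{\left(m,z \right)} = z 3 = 3 z$)
$O{\left(t \right)} = - \frac{2}{3} + 2 t \left(1 + t\right)$ ($O{\left(t \right)} = - \frac{2}{3} + \left(t + t\right) \left(t + 1\right) = - \frac{2}{3} + 2 t \left(1 + t\right)$)
$\left(\left(\left(-23 + h{\left(-4,H{\left(B \right)} \right)}\right) + 21\right) + O{\left(13 \right)}\right)^{2} = \left(\left(\left(-23 + 3 \left(-4\right)\right) + 21\right) + \left(- \frac{2}{3} + 2 \cdot 13 + 2 \cdot 13^{2}\right)\right)^{2} = \left(\left(\left(-23 - 12\right) + 21\right) + \left(- \frac{2}{3} + 26 + 2 \cdot 169\right)\right)^{2} = \left(\left(-35 + 21\right) + \left(- \frac{2}{3} + 26 + 338\right)\right)^{2} = \left(-14 + \frac{1090}{3}\right)^{2} = \left(\frac{1048}{3}\right)^{2} = \frac{1098304}{9}$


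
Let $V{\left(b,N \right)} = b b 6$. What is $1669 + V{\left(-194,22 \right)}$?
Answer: $227485$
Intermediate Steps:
$V{\left(b,N \right)} = 6 b^{2}$ ($V{\left(b,N \right)} = b^{2} \cdot 6 = 6 b^{2}$)
$1669 + V{\left(-194,22 \right)} = 1669 + 6 \left(-194\right)^{2} = 1669 + 6 \cdot 37636 = 1669 + 225816 = 227485$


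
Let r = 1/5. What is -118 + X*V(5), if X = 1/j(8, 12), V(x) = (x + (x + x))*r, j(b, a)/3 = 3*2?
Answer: -707/6 ≈ -117.83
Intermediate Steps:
j(b, a) = 18 (j(b, a) = 3*(3*2) = 3*6 = 18)
r = ⅕ ≈ 0.20000
V(x) = 3*x/5 (V(x) = (x + (x + x))*(⅕) = (x + 2*x)*(⅕) = (3*x)*(⅕) = 3*x/5)
X = 1/18 ≈ 0.055556
-118 + X*V(5) = -118 + ((⅗)*5)/18 = -118 + (1/18)*3 = -118 + ⅙ = -707/6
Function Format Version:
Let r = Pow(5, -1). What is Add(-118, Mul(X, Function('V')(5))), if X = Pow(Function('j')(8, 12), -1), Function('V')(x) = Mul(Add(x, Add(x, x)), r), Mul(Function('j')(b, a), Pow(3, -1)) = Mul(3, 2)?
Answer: Rational(-707, 6) ≈ -117.83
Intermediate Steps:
Function('j')(b, a) = 18 (Function('j')(b, a) = Mul(3, Mul(3, 2)) = Mul(3, 6) = 18)
r = Rational(1, 5) ≈ 0.20000
Function('V')(x) = Mul(Rational(3, 5), x) (Function('V')(x) = Mul(Add(x, Add(x, x)), Rational(1, 5)) = Mul(Add(x, Mul(2, x)), Rational(1, 5)) = Mul(Mul(3, x), Rational(1, 5)) = Mul(Rational(3, 5), x))
X = Rational(1, 18) (X = Pow(18, -1) = Rational(1, 18) ≈ 0.055556)
Add(-118, Mul(X, Function('V')(5))) = Add(-118, Mul(Rational(1, 18), Mul(Rational(3, 5), 5))) = Add(-118, Mul(Rational(1, 18), 3)) = Add(-118, Rational(1, 6)) = Rational(-707, 6)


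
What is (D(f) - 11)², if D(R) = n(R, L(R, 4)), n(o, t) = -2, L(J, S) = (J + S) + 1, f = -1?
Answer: 169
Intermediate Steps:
L(J, S) = 1 + J + S
D(R) = -2
(D(f) - 11)² = (-2 - 11)² = (-13)² = 169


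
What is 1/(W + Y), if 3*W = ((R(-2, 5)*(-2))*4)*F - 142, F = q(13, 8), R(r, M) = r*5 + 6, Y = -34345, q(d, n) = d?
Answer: -3/102761 ≈ -2.9194e-5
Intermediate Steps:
R(r, M) = 6 + 5*r (R(r, M) = 5*r + 6 = 6 + 5*r)
F = 13
W = 274/3 (W = ((((6 + 5*(-2))*(-2))*4)*13 - 142)/3 = ((((6 - 10)*(-2))*4)*13 - 142)/3 = ((-4*(-2)*4)*13 - 142)/3 = ((8*4)*13 - 142)/3 = (32*13 - 142)/3 = (416 - 142)/3 = (⅓)*274 = 274/3 ≈ 91.333)
1/(W + Y) = 1/(274/3 - 34345) = 1/(-102761/3) = -3/102761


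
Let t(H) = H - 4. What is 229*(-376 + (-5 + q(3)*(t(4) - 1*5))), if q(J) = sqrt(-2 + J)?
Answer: -88394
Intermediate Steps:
t(H) = -4 + H
229*(-376 + (-5 + q(3)*(t(4) - 1*5))) = 229*(-376 + (-5 + sqrt(-2 + 3)*((-4 + 4) - 1*5))) = 229*(-376 + (-5 + sqrt(1)*(0 - 5))) = 229*(-376 + (-5 + 1*(-5))) = 229*(-376 + (-5 - 5)) = 229*(-376 - 10) = 229*(-386) = -88394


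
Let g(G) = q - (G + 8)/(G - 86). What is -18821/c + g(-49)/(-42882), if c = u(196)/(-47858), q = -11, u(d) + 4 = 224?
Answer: 3385987264037/827010 ≈ 4.0943e+6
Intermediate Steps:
u(d) = 220 (u(d) = -4 + 224 = 220)
g(G) = -11 - (8 + G)/(-86 + G) (g(G) = -11 - (G + 8)/(G - 86) = -11 - (8 + G)/(-86 + G))
c = -110/23929 (c = 220/(-47858) = 220*(-1/47858) = -110/23929 ≈ -0.0045969)
-18821/c + g(-49)/(-42882) = -18821/(-110/23929) + (2*(469 - 6*(-49))/(-86 - 49))/(-42882) = -18821*(-23929/110) + (2*(469 + 294)/(-135))*(-1/42882) = 40942519/10 + (2*(-1/135)*763)*(-1/42882) = 40942519/10 - 1526/135*(-1/42882) = 40942519/10 + 109/413505 = 3385987264037/827010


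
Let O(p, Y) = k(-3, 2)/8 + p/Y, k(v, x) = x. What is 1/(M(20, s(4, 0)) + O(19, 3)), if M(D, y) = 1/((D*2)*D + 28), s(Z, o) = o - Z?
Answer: 207/1363 ≈ 0.15187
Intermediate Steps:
M(D, y) = 1/(28 + 2*D**2) (M(D, y) = 1/((2*D)*D + 28) = 1/(2*D**2 + 28) = 1/(28 + 2*D**2))
O(p, Y) = 1/4 + p/Y (O(p, Y) = 2/8 + p/Y = 2*(1/8) + p/Y = 1/4 + p/Y)
1/(M(20, s(4, 0)) + O(19, 3)) = 1/(1/(2*(14 + 20**2)) + (19 + (1/4)*3)/3) = 1/(1/(2*(14 + 400)) + (19 + 3/4)/3) = 1/((1/2)/414 + (1/3)*(79/4)) = 1/((1/2)*(1/414) + 79/12) = 1/(1/828 + 79/12) = 1/(1363/207) = 207/1363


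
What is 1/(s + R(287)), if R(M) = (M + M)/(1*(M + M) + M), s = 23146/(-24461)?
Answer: -73383/20516 ≈ -3.5769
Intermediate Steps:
s = -23146/24461 (s = 23146*(-1/24461) = -23146/24461 ≈ -0.94624)
R(M) = ⅔ (R(M) = (2*M)/(1*(2*M) + M) = (2*M)/(2*M + M) = (2*M)/((3*M)) = (2*M)*(1/(3*M)) = ⅔)
1/(s + R(287)) = 1/(-23146/24461 + ⅔) = 1/(-20516/73383) = -73383/20516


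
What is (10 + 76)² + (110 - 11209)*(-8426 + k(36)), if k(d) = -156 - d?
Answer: 95658578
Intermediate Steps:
(10 + 76)² + (110 - 11209)*(-8426 + k(36)) = (10 + 76)² + (110 - 11209)*(-8426 + (-156 - 1*36)) = 86² - 11099*(-8426 + (-156 - 36)) = 7396 - 11099*(-8426 - 192) = 7396 - 11099*(-8618) = 7396 + 95651182 = 95658578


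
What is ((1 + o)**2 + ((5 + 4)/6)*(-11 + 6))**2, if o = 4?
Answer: 1225/4 ≈ 306.25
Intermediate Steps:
((1 + o)**2 + ((5 + 4)/6)*(-11 + 6))**2 = ((1 + 4)**2 + ((5 + 4)/6)*(-11 + 6))**2 = (5**2 + (9*(1/6))*(-5))**2 = (25 + (3/2)*(-5))**2 = (25 - 15/2)**2 = (35/2)**2 = 1225/4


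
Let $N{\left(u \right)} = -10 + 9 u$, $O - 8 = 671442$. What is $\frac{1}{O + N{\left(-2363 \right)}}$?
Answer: $\frac{1}{650173} \approx 1.5381 \cdot 10^{-6}$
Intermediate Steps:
$O = 671450$ ($O = 8 + 671442 = 671450$)
$\frac{1}{O + N{\left(-2363 \right)}} = \frac{1}{671450 + \left(-10 + 9 \left(-2363\right)\right)} = \frac{1}{671450 - 21277} = \frac{1}{650173}$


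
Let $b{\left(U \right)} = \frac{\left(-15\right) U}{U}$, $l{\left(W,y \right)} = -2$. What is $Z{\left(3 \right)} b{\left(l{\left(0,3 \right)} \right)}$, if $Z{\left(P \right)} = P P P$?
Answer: $-405$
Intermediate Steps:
$Z{\left(P \right)} = P^{3}$ ($Z{\left(P \right)} = P^{2} P = P^{3}$)
$b{\left(U \right)} = -15$
$Z{\left(3 \right)} b{\left(l{\left(0,3 \right)} \right)} = 3^{3} \left(-15\right) = 27 \left(-15\right) = -405$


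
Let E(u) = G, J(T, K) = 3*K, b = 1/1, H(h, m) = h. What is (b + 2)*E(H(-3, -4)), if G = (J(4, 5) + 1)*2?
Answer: 96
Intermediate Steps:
b = 1 (b = 1*1 = 1)
G = 32 (G = (3*5 + 1)*2 = (15 + 1)*2 = 16*2 = 32)
E(u) = 32
(b + 2)*E(H(-3, -4)) = (1 + 2)*32 = 3*32 = 96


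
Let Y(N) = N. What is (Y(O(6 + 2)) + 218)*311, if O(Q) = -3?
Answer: 66865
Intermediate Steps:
(Y(O(6 + 2)) + 218)*311 = (-3 + 218)*311 = 215*311 = 66865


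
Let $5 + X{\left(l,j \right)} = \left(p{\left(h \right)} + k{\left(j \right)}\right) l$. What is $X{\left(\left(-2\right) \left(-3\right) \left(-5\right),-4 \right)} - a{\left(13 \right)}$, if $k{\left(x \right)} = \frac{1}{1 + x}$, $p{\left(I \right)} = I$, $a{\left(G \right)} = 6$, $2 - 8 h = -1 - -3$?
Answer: $-1$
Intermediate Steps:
$h = 0$ ($h = \frac{1}{4} - \frac{-1 - -3}{8} = \frac{1}{4} - \frac{-1 + 3}{8} = \frac{1}{4} - \frac{1}{4} = 0$)
$X{\left(l,j \right)} = -5 + \frac{l}{1 + j}$ ($X{\left(l,j \right)} = -5 + \left(0 + \frac{1}{1 + j}\right) l = -5 + \frac{l}{1 + j}$)
$X{\left(\left(-2\right) \left(-3\right) \left(-5\right),-4 \right)} - a{\left(13 \right)} = \frac{-5 + \left(-2\right) \left(-3\right) \left(-5\right) - -20}{1 - 4} - 6 = \frac{-5 + 6 \left(-5\right) + 20}{-3} - 6 = - \frac{-5 - 30 + 20}{3} - 6 = \left(- \frac{1}{3}\right) \left(-15\right) - 6 = 5 - 6 = -1$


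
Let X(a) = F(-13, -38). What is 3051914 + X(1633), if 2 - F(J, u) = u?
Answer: 3051954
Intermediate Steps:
F(J, u) = 2 - u
X(a) = 40 (X(a) = 2 - 1*(-38) = 2 + 38 = 40)
3051914 + X(1633) = 3051914 + 40 = 3051954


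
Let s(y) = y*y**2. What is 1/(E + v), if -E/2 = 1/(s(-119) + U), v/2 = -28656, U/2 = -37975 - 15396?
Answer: -1791901/102697430110 ≈ -1.7448e-5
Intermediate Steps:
s(y) = y**3
U = -106742 (U = 2*(-37975 - 15396) = 2*(-53371) = -106742)
v = -57312 (v = 2*(-28656) = -57312)
E = 2/1791901 (E = -2/((-119)**3 - 106742) = -2/(-1685159 - 106742) = -2/(-1791901) = -2*(-1/1791901) = 2/1791901 ≈ 1.1161e-6)
1/(E + v) = 1/(2/1791901 - 57312) = 1/(-102697430110/1791901) = -1791901/102697430110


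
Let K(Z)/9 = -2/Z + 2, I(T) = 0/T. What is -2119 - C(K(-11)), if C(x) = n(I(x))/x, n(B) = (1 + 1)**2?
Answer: -114437/54 ≈ -2119.2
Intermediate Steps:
I(T) = 0
n(B) = 4 (n(B) = 2**2 = 4)
K(Z) = 18 - 18/Z (K(Z) = 9*(-2/Z + 2) = 9*(2 - 2/Z) = 18 - 18/Z)
C(x) = 4/x
-2119 - C(K(-11)) = -2119 - 4/(18 - 18/(-11)) = -2119 - 4/(18 - 18*(-1/11)) = -2119 - 4/(18 + 18/11) = -2119 - 4/216/11 = -2119 - 4*11/216 = -2119 - 1*11/54 = -2119 - 11/54 = -114437/54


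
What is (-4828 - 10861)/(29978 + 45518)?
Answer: -15689/75496 ≈ -0.20781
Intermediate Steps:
(-4828 - 10861)/(29978 + 45518) = -15689/75496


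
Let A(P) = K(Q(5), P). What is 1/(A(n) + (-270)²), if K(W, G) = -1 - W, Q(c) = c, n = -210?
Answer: 1/72894 ≈ 1.3719e-5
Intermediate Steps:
A(P) = -6 (A(P) = -1 - 1*5 = -1 - 5 = -6)
1/(A(n) + (-270)²) = 1/(-6 + (-270)²) = 1/(-6 + 72900) = 1/72894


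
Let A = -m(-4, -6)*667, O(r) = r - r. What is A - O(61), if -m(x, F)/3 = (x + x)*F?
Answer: 96048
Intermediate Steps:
m(x, F) = -6*F*x (m(x, F) = -3*(x + x)*F = -3*2*x*F = -6*F*x)
O(r) = 0
A = 96048 (A = -(-6*(-6)*(-4))*667 = -(-144)*667 = -1*(-96048) = 96048)
A - O(61) = 96048 - 1*0 = 96048 + 0 = 96048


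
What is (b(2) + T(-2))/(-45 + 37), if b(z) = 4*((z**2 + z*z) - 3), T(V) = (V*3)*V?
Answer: -4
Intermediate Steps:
T(V) = 3*V**2 (T(V) = (3*V)*V = 3*V**2)
b(z) = -12 + 8*z**2 (b(z) = 4*((z**2 + z**2) - 3) = 4*(2*z**2 - 3) = 4*(-3 + 2*z**2) = -12 + 8*z**2)
(b(2) + T(-2))/(-45 + 37) = ((-12 + 8*2**2) + 3*(-2)**2)/(-45 + 37) = ((-12 + 8*4) + 3*4)/(-8) = -((-12 + 32) + 12)/8 = -(20 + 12)/8 = -1/8*32 = -4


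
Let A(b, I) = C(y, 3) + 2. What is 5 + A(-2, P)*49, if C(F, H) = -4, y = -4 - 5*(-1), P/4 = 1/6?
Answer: -93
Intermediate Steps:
P = 2/3 (P = 4/6 = 4*(1/6) = 2/3 ≈ 0.66667)
y = 1 (y = -4 + 5 = 1)
A(b, I) = -2 (A(b, I) = -4 + 2 = -2)
5 + A(-2, P)*49 = 5 - 2*49 = 5 - 98 = -93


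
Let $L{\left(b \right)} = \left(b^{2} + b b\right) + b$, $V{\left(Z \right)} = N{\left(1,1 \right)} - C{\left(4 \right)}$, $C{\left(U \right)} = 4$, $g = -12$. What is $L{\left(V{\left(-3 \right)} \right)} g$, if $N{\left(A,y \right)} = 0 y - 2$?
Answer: $-792$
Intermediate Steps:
$N{\left(A,y \right)} = -2$ ($N{\left(A,y \right)} = 0 - 2 = -2$)
$V{\left(Z \right)} = -6$ ($V{\left(Z \right)} = -2 - 4 = -6$)
$L{\left(b \right)} = b + 2 b^{2}$ ($L{\left(b \right)} = \left(b^{2} + b^{2}\right) + b = 2 b^{2} + b = b + 2 b^{2}$)
$L{\left(V{\left(-3 \right)} \right)} g = - 6 \left(1 + 2 \left(-6\right)\right) \left(-12\right) = - 6 \left(1 - 12\right) \left(-12\right) = \left(-6\right) \left(-11\right) \left(-12\right) = 66 \left(-12\right) = -792$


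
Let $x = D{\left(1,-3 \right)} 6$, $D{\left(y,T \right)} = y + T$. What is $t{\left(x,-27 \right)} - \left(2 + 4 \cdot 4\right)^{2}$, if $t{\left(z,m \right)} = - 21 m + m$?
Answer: $216$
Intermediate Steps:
$D{\left(y,T \right)} = T + y$
$x = -12$ ($x = \left(-3 + 1\right) 6 = \left(-2\right) 6 = -12$)
$t{\left(z,m \right)} = - 20 m$
$t{\left(x,-27 \right)} - \left(2 + 4 \cdot 4\right)^{2} = \left(-20\right) \left(-27\right) - \left(2 + 4 \cdot 4\right)^{2} = 540 - \left(2 + 16\right)^{2} = 540 - 18^{2} = 540 - 324 = 216$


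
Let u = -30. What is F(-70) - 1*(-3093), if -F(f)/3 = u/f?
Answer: 21642/7 ≈ 3091.7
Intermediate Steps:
F(f) = 90/f (F(f) = -(-90)/f = 90/f)
F(-70) - 1*(-3093) = 90/(-70) - 1*(-3093) = 90*(-1/70) + 3093 = -9/7 + 3093 = 21642/7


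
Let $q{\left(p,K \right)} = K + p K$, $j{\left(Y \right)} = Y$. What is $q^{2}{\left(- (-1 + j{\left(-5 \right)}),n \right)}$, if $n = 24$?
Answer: $28224$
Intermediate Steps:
$q{\left(p,K \right)} = K + K p$
$q^{2}{\left(- (-1 + j{\left(-5 \right)}),n \right)} = \left(24 \left(1 - \left(-1 - 5\right)\right)\right)^{2} = \left(24 \left(1 - -6\right)\right)^{2} = \left(24 \left(1 + 6\right)\right)^{2} = \left(24 \cdot 7\right)^{2} = 168^{2} = 28224$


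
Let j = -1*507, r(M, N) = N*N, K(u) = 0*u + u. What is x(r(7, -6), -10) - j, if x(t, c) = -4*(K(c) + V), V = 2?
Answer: 539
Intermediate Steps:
K(u) = u (K(u) = 0 + u = u)
r(M, N) = N²
x(t, c) = -8 - 4*c (x(t, c) = -4*(c + 2) = -4*(2 + c) = -8 - 4*c)
j = -507
x(r(7, -6), -10) - j = (-8 - 4*(-10)) - 1*(-507) = (-8 + 40) + 507 = 32 + 507 = 539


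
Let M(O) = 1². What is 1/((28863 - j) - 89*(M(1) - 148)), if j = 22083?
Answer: 1/19863 ≈ 5.0345e-5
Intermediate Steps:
M(O) = 1
1/((28863 - j) - 89*(M(1) - 148)) = 1/((28863 - 1*22083) - 89*(1 - 148)) = 1/((28863 - 22083) - 89*(-147)) = 1/(6780 + 13083) = 1/19863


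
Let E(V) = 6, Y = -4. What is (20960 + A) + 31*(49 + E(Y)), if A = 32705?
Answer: 55370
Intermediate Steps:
(20960 + A) + 31*(49 + E(Y)) = (20960 + 32705) + 31*(49 + 6) = 53665 + 31*55 = 53665 + 1705 = 55370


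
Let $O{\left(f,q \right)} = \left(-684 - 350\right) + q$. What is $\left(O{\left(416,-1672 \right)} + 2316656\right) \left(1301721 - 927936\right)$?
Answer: $864919800750$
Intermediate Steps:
$O{\left(f,q \right)} = -1034 + q$
$\left(O{\left(416,-1672 \right)} + 2316656\right) \left(1301721 - 927936\right) = \left(\left(-1034 - 1672\right) + 2316656\right) \left(1301721 - 927936\right) = \left(-2706 + 2316656\right) 373785 = 2313950 \cdot 373785 = 864919800750$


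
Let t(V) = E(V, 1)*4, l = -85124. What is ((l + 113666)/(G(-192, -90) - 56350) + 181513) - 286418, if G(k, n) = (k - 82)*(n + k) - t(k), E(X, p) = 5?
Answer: -365379358/3483 ≈ -1.0490e+5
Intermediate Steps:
t(V) = 20 (t(V) = 5*4 = 20)
G(k, n) = -20 + (-82 + k)*(k + n) (G(k, n) = (k - 82)*(n + k) - 1*20 = (-82 + k)*(k + n) - 20 = -20 + (-82 + k)*(k + n))
((l + 113666)/(G(-192, -90) - 56350) + 181513) - 286418 = ((-85124 + 113666)/((-20 + (-192)² - 82*(-192) - 82*(-90) - 192*(-90)) - 56350) + 181513) - 286418 = (28542/((-20 + 36864 + 15744 + 7380 + 17280) - 56350) + 181513) - 286418 = (28542/(77248 - 56350) + 181513) - 286418 = (28542/20898 + 181513) - 286418 = (28542*(1/20898) + 181513) - 286418 = (4757/3483 + 181513) - 286418 = 632214536/3483 - 286418 = -365379358/3483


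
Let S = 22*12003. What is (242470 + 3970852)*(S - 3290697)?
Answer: -12752170978182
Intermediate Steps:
S = 264066
(242470 + 3970852)*(S - 3290697) = (242470 + 3970852)*(264066 - 3290697) = 4213322*(-3026631) = -12752170978182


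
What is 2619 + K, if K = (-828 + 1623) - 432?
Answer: 2982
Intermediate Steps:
K = 363 (K = 795 - 432 = 363)
2619 + K = 2619 + 363 = 2982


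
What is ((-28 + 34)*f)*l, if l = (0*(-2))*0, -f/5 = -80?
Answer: 0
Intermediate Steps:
f = 400 (f = -5*(-80) = 400)
l = 0 (l = 0*0 = 0)
((-28 + 34)*f)*l = ((-28 + 34)*400)*0 = (6*400)*0 = 2400*0 = 0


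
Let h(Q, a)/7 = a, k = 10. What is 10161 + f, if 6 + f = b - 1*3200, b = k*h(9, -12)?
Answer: 6115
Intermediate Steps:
h(Q, a) = 7*a
b = -840 (b = 10*(7*(-12)) = 10*(-84) = -840)
f = -4046 (f = -6 + (-840 - 1*3200) = -6 + (-840 - 3200) = -6 - 4040 = -4046)
10161 + f = 10161 - 4046 = 6115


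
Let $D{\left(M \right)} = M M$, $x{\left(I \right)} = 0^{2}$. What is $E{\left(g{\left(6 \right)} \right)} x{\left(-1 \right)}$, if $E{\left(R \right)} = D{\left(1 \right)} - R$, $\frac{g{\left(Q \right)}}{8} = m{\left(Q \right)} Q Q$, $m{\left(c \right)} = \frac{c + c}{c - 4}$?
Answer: $0$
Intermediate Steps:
$m{\left(c \right)} = \frac{2 c}{-4 + c}$
$x{\left(I \right)} = 0$
$D{\left(M \right)} = M^{2}$
$g{\left(Q \right)} = \frac{16 Q^{3}}{-4 + Q}$ ($g{\left(Q \right)} = 8 \frac{2 Q}{-4 + Q} Q Q = 8 \frac{2 Q^{2}}{-4 + Q} Q = 8 \frac{2 Q^{3}}{-4 + Q} = \frac{16 Q^{3}}{-4 + Q}$)
$E{\left(R \right)} = 1 - R$ ($E{\left(R \right)} = 1^{2} - R = 1 - R$)
$E{\left(g{\left(6 \right)} \right)} x{\left(-1 \right)} = \left(1 - \frac{16 \cdot 6^{3}}{-4 + 6}\right) 0 = \left(1 - 16 \cdot 216 \cdot \frac{1}{2}\right) 0 = \left(1 - 1728\right) 0 = \left(-1727\right) 0 = 0$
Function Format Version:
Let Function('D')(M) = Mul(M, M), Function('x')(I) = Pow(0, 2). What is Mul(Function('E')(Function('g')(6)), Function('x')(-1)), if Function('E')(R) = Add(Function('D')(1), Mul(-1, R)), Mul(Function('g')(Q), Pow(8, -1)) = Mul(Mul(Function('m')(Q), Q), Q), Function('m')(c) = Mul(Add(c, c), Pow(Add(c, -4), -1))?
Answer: 0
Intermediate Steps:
Function('m')(c) = Mul(2, c, Pow(Add(-4, c), -1)) (Function('m')(c) = Mul(Mul(2, c), Pow(Add(-4, c), -1)) = Mul(2, c, Pow(Add(-4, c), -1)))
Function('x')(I) = 0
Function('D')(M) = Pow(M, 2)
Function('g')(Q) = Mul(16, Pow(Q, 3), Pow(Add(-4, Q), -1)) (Function('g')(Q) = Mul(8, Mul(Mul(Mul(2, Q, Pow(Add(-4, Q), -1)), Q), Q)) = Mul(8, Mul(Mul(2, Pow(Q, 2), Pow(Add(-4, Q), -1)), Q)) = Mul(8, Mul(2, Pow(Q, 3), Pow(Add(-4, Q), -1))) = Mul(16, Pow(Q, 3), Pow(Add(-4, Q), -1)))
Function('E')(R) = Add(1, Mul(-1, R)) (Function('E')(R) = Add(Pow(1, 2), Mul(-1, R)) = Add(1, Mul(-1, R)))
Mul(Function('E')(Function('g')(6)), Function('x')(-1)) = Mul(Add(1, Mul(-1, Mul(16, Pow(6, 3), Pow(Add(-4, 6), -1)))), 0) = Mul(Add(1, Mul(-1, Mul(16, 216, Pow(2, -1)))), 0) = Mul(Add(1, Mul(-1, Mul(16, 216, Rational(1, 2)))), 0) = Mul(Add(1, Mul(-1, 1728)), 0) = Mul(Add(1, -1728), 0) = Mul(-1727, 0) = 0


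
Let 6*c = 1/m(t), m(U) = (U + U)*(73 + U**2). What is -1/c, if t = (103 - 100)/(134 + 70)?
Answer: -1012659/78608 ≈ -12.882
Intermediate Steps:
t = 1/68 (t = 3/204 = 3*(1/204) = 1/68 ≈ 0.014706)
m(U) = 2*U*(73 + U**2) (m(U) = (2*U)*(73 + U**2) = 2*U*(73 + U**2))
c = 78608/1012659 (c = 1/(6*((2*(1/68)*(73 + (1/68)**2)))) = 1/(6*((2*(1/68)*(73 + 1/4624)))) = 1/(6*((2*(1/68)*(337553/4624)))) = 1/(6*(337553/157216)) = (1/6)*(157216/337553) = 78608/1012659 ≈ 0.077625)
-1/c = -1/78608/1012659 = -1*1012659/78608 = -1012659/78608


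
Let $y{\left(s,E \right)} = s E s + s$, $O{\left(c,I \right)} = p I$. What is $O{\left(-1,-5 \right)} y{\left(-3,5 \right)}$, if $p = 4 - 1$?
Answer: $-630$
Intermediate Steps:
$p = 3$
$O{\left(c,I \right)} = 3 I$
$y{\left(s,E \right)} = s + E s^{2}$ ($y{\left(s,E \right)} = E s s + s = E s^{2} + s = s + E s^{2}$)
$O{\left(-1,-5 \right)} y{\left(-3,5 \right)} = 3 \left(-5\right) \left(- 3 \left(1 + 5 \left(-3\right)\right)\right) = - 15 \left(- 3 \left(1 - 15\right)\right) = - 15 \left(\left(-3\right) \left(-14\right)\right) = \left(-15\right) 42 = -630$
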